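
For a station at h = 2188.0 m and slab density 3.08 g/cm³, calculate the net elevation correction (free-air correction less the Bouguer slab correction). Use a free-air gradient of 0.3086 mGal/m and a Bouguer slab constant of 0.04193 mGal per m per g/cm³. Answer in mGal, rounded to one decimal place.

392.6

Combined gradient = 0.3086 − 0.04193 × 3.08 = 0.1794556 mGal/m
Combined elevation correction = 0.1794556 × 2188.0 = 392.6 mGal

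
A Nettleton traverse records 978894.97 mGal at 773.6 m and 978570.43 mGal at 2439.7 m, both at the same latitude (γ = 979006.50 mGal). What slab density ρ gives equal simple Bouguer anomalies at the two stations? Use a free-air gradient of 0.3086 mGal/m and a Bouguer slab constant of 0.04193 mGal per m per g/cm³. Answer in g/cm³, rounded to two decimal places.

Δg_obs = 978570.43 − 978894.97 = -324.54 mGal over Δh = 2439.7 − 773.6 = 1666.1 m
Equal Bouguer anomalies ⇒ Δg_obs + (0.3086 − 0.04193ρ)·Δh = 0
0.3086 − 0.04193ρ = −Δg_obs/Δh = 0.19479
ρ = (0.3086 − 0.19479) / 0.04193 = 2.71 g/cm³

2.71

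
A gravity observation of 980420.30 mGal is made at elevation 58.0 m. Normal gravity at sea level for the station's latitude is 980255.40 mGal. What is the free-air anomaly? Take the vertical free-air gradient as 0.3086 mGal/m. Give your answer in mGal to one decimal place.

Free-air correction = 0.3086 × 58.0 = 17.90 mGal
Free-air anomaly = 980420.30 − 980255.40 + (17.90) = 182.80 mGal

182.8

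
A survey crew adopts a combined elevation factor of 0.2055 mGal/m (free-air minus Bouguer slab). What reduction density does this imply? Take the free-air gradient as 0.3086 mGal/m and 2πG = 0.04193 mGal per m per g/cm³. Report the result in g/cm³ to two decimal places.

2.46

0.2055 = 0.3086 − 0.04193 × ρ
ρ = (0.3086 − 0.2055) / 0.04193 = 2.46 g/cm³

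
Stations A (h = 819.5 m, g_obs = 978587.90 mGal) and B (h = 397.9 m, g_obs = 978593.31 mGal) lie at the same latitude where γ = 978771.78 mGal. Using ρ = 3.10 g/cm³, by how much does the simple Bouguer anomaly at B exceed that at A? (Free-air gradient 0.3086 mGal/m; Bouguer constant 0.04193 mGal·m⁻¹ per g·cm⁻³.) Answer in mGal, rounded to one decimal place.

-69.9

Δg_SB(A) = 978587.90 − 978771.78 + 0.3086×819.5 − 0.04193×3.10×819.5 = -37.50 mGal
Δg_SB(B) = 978593.31 − 978771.78 + 0.3086×397.9 − 0.04193×3.10×397.9 = -107.40 mGal
Difference = -107.40 − (-37.50) = -69.90 mGal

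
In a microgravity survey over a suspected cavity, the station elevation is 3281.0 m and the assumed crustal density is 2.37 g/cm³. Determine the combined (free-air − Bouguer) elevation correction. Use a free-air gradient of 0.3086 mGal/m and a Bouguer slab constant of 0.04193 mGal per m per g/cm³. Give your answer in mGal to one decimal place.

686.5

Combined gradient = 0.3086 − 0.04193 × 2.37 = 0.2092259 mGal/m
Combined elevation correction = 0.2092259 × 3281.0 = 686.5 mGal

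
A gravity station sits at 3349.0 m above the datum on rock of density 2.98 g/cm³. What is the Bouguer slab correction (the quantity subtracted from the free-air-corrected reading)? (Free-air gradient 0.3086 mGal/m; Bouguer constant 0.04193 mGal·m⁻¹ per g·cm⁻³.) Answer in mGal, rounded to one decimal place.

Bouguer slab correction = 0.04193 × 2.98 × 3349.0 = 418.5 mGal

418.5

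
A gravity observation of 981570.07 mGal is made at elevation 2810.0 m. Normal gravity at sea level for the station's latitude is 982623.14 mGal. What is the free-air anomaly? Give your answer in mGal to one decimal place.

-185.9

Free-air correction = 0.3086 × 2810.0 = 867.17 mGal
Free-air anomaly = 981570.07 − 982623.14 + (867.17) = -185.90 mGal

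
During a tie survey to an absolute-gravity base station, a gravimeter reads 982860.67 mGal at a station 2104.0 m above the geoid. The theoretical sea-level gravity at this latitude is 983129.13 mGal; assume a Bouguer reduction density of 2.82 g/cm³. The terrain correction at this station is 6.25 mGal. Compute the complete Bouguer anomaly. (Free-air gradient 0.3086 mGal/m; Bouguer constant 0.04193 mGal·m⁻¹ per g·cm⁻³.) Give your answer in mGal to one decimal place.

138.3

Free-air correction = 0.3086 × 2104.0 = 649.29 mGal
Free-air anomaly = 982860.67 − 983129.13 + (649.29) = 380.83 mGal
Bouguer slab correction = 0.04193 × 2.82 × 2104.0 = 248.78 mGal
Simple Bouguer anomaly = 380.83 − (248.78) = 132.05 mGal
Complete Bouguer anomaly = 132.05 + 6.25 = 138.30 mGal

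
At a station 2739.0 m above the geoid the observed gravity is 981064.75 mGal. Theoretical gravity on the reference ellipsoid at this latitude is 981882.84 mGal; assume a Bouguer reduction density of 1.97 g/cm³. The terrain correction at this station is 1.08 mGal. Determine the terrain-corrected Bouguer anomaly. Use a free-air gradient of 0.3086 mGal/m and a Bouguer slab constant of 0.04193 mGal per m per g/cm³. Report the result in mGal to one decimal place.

Free-air correction = 0.3086 × 2739.0 = 845.26 mGal
Free-air anomaly = 981064.75 − 981882.84 + (845.26) = 27.17 mGal
Bouguer slab correction = 0.04193 × 1.97 × 2739.0 = 226.25 mGal
Simple Bouguer anomaly = 27.17 − (226.25) = -199.08 mGal
Complete Bouguer anomaly = -199.08 + 1.08 = -198.00 mGal

-198.0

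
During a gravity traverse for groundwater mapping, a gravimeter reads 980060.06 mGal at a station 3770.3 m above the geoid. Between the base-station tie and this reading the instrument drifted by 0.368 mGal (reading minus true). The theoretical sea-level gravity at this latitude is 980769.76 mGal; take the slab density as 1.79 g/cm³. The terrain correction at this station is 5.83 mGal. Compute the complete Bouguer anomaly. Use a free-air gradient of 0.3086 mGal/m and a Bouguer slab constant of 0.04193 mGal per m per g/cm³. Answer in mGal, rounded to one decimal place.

Drift-corrected reading = 980060.06 − (0.368) = 980059.692 mGal
Free-air correction = 0.3086 × 3770.3 = 1163.51 mGal
Free-air anomaly = 980059.692 − 980769.76 + (1163.51) = 453.442 mGal
Bouguer slab correction = 0.04193 × 1.79 × 3770.3 = 282.98 mGal
Simple Bouguer anomaly = 453.442 − (282.98) = 170.462 mGal
Complete Bouguer anomaly = 170.462 + 5.83 = 176.292 mGal

176.3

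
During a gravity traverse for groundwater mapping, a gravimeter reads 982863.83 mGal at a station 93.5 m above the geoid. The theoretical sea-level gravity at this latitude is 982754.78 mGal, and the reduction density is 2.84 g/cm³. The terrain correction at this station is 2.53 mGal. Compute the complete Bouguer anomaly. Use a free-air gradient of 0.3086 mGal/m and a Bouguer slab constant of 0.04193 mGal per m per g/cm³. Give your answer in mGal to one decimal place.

Free-air correction = 0.3086 × 93.5 = 28.85 mGal
Free-air anomaly = 982863.83 − 982754.78 + (28.85) = 137.90 mGal
Bouguer slab correction = 0.04193 × 2.84 × 93.5 = 11.13 mGal
Simple Bouguer anomaly = 137.90 − (11.13) = 126.77 mGal
Complete Bouguer anomaly = 126.77 + 2.53 = 129.30 mGal

129.3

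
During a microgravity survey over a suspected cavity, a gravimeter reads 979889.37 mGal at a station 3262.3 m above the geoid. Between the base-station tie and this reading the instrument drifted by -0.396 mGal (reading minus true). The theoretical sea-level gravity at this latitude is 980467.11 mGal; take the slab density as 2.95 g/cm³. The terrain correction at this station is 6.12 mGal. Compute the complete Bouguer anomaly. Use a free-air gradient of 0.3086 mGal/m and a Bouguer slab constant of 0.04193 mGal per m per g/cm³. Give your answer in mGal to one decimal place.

Drift-corrected reading = 979889.37 − (-0.396) = 979889.766 mGal
Free-air correction = 0.3086 × 3262.3 = 1006.75 mGal
Free-air anomaly = 979889.766 − 980467.11 + (1006.75) = 429.406 mGal
Bouguer slab correction = 0.04193 × 2.95 × 3262.3 = 403.53 mGal
Simple Bouguer anomaly = 429.406 − (403.53) = 25.876 mGal
Complete Bouguer anomaly = 25.876 + 6.12 = 31.996 mGal

32.0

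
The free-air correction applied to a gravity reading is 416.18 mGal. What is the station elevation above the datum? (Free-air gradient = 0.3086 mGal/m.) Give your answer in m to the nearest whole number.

h = 416.18 / 0.3086 = 1348.61 m

1349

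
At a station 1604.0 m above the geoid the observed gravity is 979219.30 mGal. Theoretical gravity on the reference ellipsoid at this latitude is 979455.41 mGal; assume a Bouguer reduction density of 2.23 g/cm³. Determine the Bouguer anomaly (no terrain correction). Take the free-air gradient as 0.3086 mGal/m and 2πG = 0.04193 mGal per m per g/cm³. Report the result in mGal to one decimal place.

108.9

Free-air correction = 0.3086 × 1604.0 = 494.99 mGal
Free-air anomaly = 979219.30 − 979455.41 + (494.99) = 258.88 mGal
Bouguer slab correction = 0.04193 × 2.23 × 1604.0 = 149.98 mGal
Simple Bouguer anomaly = 258.88 − (149.98) = 108.90 mGal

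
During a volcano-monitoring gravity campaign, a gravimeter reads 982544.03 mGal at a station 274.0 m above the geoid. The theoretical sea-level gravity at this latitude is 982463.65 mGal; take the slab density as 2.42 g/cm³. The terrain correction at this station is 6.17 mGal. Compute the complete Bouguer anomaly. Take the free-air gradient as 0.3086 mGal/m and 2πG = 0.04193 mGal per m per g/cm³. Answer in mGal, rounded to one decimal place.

143.3

Free-air correction = 0.3086 × 274.0 = 84.56 mGal
Free-air anomaly = 982544.03 − 982463.65 + (84.56) = 164.94 mGal
Bouguer slab correction = 0.04193 × 2.42 × 274.0 = 27.80 mGal
Simple Bouguer anomaly = 164.94 − (27.80) = 137.14 mGal
Complete Bouguer anomaly = 137.14 + 6.17 = 143.31 mGal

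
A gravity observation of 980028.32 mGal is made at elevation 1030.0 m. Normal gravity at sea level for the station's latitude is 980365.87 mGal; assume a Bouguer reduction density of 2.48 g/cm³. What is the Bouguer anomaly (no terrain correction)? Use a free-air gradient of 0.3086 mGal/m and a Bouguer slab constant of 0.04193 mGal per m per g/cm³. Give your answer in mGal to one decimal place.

-126.8

Free-air correction = 0.3086 × 1030.0 = 317.86 mGal
Free-air anomaly = 980028.32 − 980365.87 + (317.86) = -19.69 mGal
Bouguer slab correction = 0.04193 × 2.48 × 1030.0 = 107.11 mGal
Simple Bouguer anomaly = -19.69 − (107.11) = -126.80 mGal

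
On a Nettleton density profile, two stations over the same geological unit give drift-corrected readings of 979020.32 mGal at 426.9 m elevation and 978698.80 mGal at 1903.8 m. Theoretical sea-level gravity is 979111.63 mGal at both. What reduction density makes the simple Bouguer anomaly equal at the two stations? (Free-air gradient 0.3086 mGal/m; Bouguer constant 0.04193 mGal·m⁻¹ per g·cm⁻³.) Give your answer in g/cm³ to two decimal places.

Δg_obs = 978698.80 − 979020.32 = -321.52 mGal over Δh = 1903.8 − 426.9 = 1476.9 m
Equal Bouguer anomalies ⇒ Δg_obs + (0.3086 − 0.04193ρ)·Δh = 0
0.3086 − 0.04193ρ = −Δg_obs/Δh = 0.21770
ρ = (0.3086 − 0.21770) / 0.04193 = 2.17 g/cm³

2.17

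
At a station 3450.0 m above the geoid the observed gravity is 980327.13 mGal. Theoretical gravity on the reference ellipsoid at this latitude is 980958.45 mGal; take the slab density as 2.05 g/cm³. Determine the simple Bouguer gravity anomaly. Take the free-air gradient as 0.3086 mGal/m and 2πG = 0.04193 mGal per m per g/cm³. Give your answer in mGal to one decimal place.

136.8

Free-air correction = 0.3086 × 3450.0 = 1064.67 mGal
Free-air anomaly = 980327.13 − 980958.45 + (1064.67) = 433.35 mGal
Bouguer slab correction = 0.04193 × 2.05 × 3450.0 = 296.55 mGal
Simple Bouguer anomaly = 433.35 − (296.55) = 136.80 mGal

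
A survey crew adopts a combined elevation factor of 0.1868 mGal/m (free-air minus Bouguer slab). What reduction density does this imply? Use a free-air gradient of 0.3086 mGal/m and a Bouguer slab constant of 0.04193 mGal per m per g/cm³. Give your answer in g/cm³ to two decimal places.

2.90

0.1868 = 0.3086 − 0.04193 × ρ
ρ = (0.3086 − 0.1868) / 0.04193 = 2.90 g/cm³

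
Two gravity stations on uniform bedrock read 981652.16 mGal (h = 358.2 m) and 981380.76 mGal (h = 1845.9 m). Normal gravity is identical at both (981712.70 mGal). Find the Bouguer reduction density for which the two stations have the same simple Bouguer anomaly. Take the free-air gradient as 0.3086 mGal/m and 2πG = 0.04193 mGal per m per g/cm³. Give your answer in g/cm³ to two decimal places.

Δg_obs = 981380.76 − 981652.16 = -271.40 mGal over Δh = 1845.9 − 358.2 = 1487.7 m
Equal Bouguer anomalies ⇒ Δg_obs + (0.3086 − 0.04193ρ)·Δh = 0
0.3086 − 0.04193ρ = −Δg_obs/Δh = 0.18243
ρ = (0.3086 − 0.18243) / 0.04193 = 3.01 g/cm³

3.01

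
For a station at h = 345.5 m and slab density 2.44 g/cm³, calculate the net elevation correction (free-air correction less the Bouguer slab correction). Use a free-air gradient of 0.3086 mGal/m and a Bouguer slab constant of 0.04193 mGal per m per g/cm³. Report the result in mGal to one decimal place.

Combined gradient = 0.3086 − 0.04193 × 2.44 = 0.2062908 mGal/m
Combined elevation correction = 0.2062908 × 345.5 = 71.3 mGal

71.3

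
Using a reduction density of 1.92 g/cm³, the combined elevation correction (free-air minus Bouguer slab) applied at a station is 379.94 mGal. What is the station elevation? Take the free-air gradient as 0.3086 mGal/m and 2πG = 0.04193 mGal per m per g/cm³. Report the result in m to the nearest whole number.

Combined gradient = 0.3086 − 0.04193 × 1.92 = 0.2280944 mGal/m
h = 379.94 / 0.2280944 = 1665.71 m

1666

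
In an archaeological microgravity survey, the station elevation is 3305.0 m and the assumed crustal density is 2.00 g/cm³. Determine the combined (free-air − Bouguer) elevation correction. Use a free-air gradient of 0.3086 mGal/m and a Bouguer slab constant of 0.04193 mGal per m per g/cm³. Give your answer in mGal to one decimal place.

742.8

Combined gradient = 0.3086 − 0.04193 × 2.00 = 0.2247400 mGal/m
Combined elevation correction = 0.2247400 × 3305.0 = 742.8 mGal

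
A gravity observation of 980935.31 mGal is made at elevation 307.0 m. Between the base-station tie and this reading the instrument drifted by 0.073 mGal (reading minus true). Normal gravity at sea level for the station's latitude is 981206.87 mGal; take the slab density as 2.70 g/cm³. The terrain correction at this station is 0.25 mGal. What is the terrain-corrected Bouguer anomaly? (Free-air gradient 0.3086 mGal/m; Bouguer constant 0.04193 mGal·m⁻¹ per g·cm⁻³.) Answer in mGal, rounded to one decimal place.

Drift-corrected reading = 980935.31 − (0.073) = 980935.237 mGal
Free-air correction = 0.3086 × 307.0 = 94.74 mGal
Free-air anomaly = 980935.237 − 981206.87 + (94.74) = -176.893 mGal
Bouguer slab correction = 0.04193 × 2.70 × 307.0 = 34.76 mGal
Simple Bouguer anomaly = -176.893 − (34.76) = -211.653 mGal
Complete Bouguer anomaly = -211.653 + 0.25 = -211.403 mGal

-211.4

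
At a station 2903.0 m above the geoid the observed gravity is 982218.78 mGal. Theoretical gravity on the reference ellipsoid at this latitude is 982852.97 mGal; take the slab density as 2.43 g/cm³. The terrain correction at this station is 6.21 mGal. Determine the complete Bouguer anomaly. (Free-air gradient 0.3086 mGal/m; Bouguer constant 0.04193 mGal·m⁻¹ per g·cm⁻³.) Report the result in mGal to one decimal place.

Free-air correction = 0.3086 × 2903.0 = 895.87 mGal
Free-air anomaly = 982218.78 − 982852.97 + (895.87) = 261.68 mGal
Bouguer slab correction = 0.04193 × 2.43 × 2903.0 = 295.79 mGal
Simple Bouguer anomaly = 261.68 − (295.79) = -34.11 mGal
Complete Bouguer anomaly = -34.11 + 6.21 = -27.90 mGal

-27.9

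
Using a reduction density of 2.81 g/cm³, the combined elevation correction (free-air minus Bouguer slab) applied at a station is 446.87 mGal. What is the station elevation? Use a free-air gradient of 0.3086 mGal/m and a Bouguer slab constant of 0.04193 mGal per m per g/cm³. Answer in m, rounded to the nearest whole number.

Combined gradient = 0.3086 − 0.04193 × 2.81 = 0.1907767 mGal/m
h = 446.87 / 0.1907767 = 2342.37 m

2342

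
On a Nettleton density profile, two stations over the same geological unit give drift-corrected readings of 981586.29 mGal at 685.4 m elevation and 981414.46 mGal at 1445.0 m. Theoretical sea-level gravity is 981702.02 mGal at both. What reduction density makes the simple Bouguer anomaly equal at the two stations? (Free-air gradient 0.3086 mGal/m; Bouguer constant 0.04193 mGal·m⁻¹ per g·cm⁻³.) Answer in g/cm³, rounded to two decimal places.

1.96

Δg_obs = 981414.46 − 981586.29 = -171.83 mGal over Δh = 1445.0 − 685.4 = 759.6 m
Equal Bouguer anomalies ⇒ Δg_obs + (0.3086 − 0.04193ρ)·Δh = 0
0.3086 − 0.04193ρ = −Δg_obs/Δh = 0.22621
ρ = (0.3086 − 0.22621) / 0.04193 = 1.96 g/cm³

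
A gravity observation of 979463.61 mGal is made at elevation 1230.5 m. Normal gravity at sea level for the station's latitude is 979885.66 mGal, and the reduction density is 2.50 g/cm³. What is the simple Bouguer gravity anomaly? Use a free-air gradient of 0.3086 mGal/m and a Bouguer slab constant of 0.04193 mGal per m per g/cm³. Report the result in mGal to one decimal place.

Free-air correction = 0.3086 × 1230.5 = 379.73 mGal
Free-air anomaly = 979463.61 − 979885.66 + (379.73) = -42.32 mGal
Bouguer slab correction = 0.04193 × 2.50 × 1230.5 = 128.99 mGal
Simple Bouguer anomaly = -42.32 − (128.99) = -171.31 mGal

-171.3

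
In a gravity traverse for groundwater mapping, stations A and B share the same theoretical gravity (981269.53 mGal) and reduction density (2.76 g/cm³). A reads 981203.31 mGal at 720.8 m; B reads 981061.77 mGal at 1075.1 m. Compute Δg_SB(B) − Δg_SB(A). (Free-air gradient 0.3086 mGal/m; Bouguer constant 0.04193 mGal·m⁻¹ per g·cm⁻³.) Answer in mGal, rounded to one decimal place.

-73.2

Δg_SB(A) = 981203.31 − 981269.53 + 0.3086×720.8 − 0.04193×2.76×720.8 = 72.80 mGal
Δg_SB(B) = 981061.77 − 981269.53 + 0.3086×1075.1 − 0.04193×2.76×1075.1 = -0.40 mGal
Difference = -0.40 − (72.80) = -73.20 mGal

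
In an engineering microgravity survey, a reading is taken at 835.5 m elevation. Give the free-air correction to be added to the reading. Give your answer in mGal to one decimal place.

257.8

Free-air correction = 0.3086 × 835.5 = 257.8 mGal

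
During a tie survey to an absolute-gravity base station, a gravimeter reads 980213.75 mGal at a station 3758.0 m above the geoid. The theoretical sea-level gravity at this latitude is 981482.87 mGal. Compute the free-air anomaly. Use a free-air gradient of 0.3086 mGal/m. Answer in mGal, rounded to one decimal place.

-109.4

Free-air correction = 0.3086 × 3758.0 = 1159.72 mGal
Free-air anomaly = 980213.75 − 981482.87 + (1159.72) = -109.40 mGal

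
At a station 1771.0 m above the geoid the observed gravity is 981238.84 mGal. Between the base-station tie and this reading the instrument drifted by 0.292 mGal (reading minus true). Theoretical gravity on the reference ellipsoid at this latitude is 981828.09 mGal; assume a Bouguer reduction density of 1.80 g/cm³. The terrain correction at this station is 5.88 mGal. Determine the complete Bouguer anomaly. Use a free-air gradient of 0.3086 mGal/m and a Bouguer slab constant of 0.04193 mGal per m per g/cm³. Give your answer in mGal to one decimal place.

-170.8

Drift-corrected reading = 981238.84 − (0.292) = 981238.548 mGal
Free-air correction = 0.3086 × 1771.0 = 546.53 mGal
Free-air anomaly = 981238.548 − 981828.09 + (546.53) = -43.012 mGal
Bouguer slab correction = 0.04193 × 1.80 × 1771.0 = 133.66 mGal
Simple Bouguer anomaly = -43.012 − (133.66) = -176.672 mGal
Complete Bouguer anomaly = -176.672 + 5.88 = -170.792 mGal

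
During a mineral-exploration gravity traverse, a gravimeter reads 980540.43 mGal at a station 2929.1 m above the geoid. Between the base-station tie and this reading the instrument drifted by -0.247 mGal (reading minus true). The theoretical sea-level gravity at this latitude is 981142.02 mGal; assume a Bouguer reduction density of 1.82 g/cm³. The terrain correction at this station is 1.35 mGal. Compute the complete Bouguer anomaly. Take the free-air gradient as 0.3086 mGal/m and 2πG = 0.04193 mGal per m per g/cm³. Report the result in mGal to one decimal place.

80.4

Drift-corrected reading = 980540.43 − (-0.247) = 980540.677 mGal
Free-air correction = 0.3086 × 2929.1 = 903.92 mGal
Free-air anomaly = 980540.677 − 981142.02 + (903.92) = 302.577 mGal
Bouguer slab correction = 0.04193 × 1.82 × 2929.1 = 223.53 mGal
Simple Bouguer anomaly = 302.577 − (223.53) = 79.047 mGal
Complete Bouguer anomaly = 79.047 + 1.35 = 80.397 mGal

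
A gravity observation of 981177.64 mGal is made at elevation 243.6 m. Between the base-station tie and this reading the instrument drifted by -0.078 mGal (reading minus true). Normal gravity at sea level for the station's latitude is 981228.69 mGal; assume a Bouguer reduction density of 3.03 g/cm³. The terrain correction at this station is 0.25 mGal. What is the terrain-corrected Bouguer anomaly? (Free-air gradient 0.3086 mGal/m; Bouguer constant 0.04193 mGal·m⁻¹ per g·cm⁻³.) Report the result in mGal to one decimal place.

Drift-corrected reading = 981177.64 − (-0.078) = 981177.718 mGal
Free-air correction = 0.3086 × 243.6 = 75.17 mGal
Free-air anomaly = 981177.718 − 981228.69 + (75.17) = 24.198 mGal
Bouguer slab correction = 0.04193 × 3.03 × 243.6 = 30.95 mGal
Simple Bouguer anomaly = 24.198 − (30.95) = -6.752 mGal
Complete Bouguer anomaly = -6.752 + 0.25 = -6.502 mGal

-6.5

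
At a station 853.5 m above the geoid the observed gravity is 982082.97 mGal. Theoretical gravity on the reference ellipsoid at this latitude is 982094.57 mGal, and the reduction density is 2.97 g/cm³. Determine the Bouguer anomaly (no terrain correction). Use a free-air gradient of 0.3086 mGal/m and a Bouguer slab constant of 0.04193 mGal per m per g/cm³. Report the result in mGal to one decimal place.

Free-air correction = 0.3086 × 853.5 = 263.39 mGal
Free-air anomaly = 982082.97 − 982094.57 + (263.39) = 251.79 mGal
Bouguer slab correction = 0.04193 × 2.97 × 853.5 = 106.29 mGal
Simple Bouguer anomaly = 251.79 − (106.29) = 145.50 mGal

145.5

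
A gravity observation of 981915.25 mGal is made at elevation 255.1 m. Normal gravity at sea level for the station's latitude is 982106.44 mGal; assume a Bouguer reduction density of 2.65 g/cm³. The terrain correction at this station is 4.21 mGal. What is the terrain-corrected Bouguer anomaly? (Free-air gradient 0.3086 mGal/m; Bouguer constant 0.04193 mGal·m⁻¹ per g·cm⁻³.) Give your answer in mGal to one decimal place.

-136.6

Free-air correction = 0.3086 × 255.1 = 78.72 mGal
Free-air anomaly = 981915.25 − 982106.44 + (78.72) = -112.47 mGal
Bouguer slab correction = 0.04193 × 2.65 × 255.1 = 28.35 mGal
Simple Bouguer anomaly = -112.47 − (28.35) = -140.82 mGal
Complete Bouguer anomaly = -140.82 + 4.21 = -136.61 mGal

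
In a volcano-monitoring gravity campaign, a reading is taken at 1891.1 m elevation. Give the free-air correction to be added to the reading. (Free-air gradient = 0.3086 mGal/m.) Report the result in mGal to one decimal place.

Free-air correction = 0.3086 × 1891.1 = 583.6 mGal

583.6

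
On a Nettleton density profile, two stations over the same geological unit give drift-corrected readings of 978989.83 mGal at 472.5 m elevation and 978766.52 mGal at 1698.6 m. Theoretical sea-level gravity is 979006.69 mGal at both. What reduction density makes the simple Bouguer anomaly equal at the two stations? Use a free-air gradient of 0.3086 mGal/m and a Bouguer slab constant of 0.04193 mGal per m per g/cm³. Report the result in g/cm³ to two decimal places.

Δg_obs = 978766.52 − 978989.83 = -223.31 mGal over Δh = 1698.6 − 472.5 = 1226.1 m
Equal Bouguer anomalies ⇒ Δg_obs + (0.3086 − 0.04193ρ)·Δh = 0
0.3086 − 0.04193ρ = −Δg_obs/Δh = 0.18213
ρ = (0.3086 − 0.18213) / 0.04193 = 3.02 g/cm³

3.02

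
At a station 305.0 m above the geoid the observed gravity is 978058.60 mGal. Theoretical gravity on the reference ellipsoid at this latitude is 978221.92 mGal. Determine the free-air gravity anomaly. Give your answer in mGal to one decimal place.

-69.2

Free-air correction = 0.3086 × 305.0 = 94.12 mGal
Free-air anomaly = 978058.60 − 978221.92 + (94.12) = -69.20 mGal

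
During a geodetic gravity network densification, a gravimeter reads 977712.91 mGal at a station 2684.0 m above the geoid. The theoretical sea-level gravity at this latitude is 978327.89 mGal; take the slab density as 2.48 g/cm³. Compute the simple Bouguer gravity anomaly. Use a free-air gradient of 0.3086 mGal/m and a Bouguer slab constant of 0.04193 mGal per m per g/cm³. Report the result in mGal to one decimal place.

-65.8

Free-air correction = 0.3086 × 2684.0 = 828.28 mGal
Free-air anomaly = 977712.91 − 978327.89 + (828.28) = 213.30 mGal
Bouguer slab correction = 0.04193 × 2.48 × 2684.0 = 279.10 mGal
Simple Bouguer anomaly = 213.30 − (279.10) = -65.80 mGal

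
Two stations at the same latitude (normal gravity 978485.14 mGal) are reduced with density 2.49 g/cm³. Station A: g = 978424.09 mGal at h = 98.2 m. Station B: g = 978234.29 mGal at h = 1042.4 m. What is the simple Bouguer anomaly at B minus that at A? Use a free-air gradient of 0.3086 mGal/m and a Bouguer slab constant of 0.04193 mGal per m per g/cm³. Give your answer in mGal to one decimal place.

3.0

Δg_SB(A) = 978424.09 − 978485.14 + 0.3086×98.2 − 0.04193×2.49×98.2 = -41.00 mGal
Δg_SB(B) = 978234.29 − 978485.14 + 0.3086×1042.4 − 0.04193×2.49×1042.4 = -38.00 mGal
Difference = -38.00 − (-41.00) = 3.00 mGal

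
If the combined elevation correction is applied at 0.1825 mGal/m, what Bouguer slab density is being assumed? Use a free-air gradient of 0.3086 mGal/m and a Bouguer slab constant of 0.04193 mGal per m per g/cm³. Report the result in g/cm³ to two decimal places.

0.1825 = 0.3086 − 0.04193 × ρ
ρ = (0.3086 − 0.1825) / 0.04193 = 3.01 g/cm³

3.01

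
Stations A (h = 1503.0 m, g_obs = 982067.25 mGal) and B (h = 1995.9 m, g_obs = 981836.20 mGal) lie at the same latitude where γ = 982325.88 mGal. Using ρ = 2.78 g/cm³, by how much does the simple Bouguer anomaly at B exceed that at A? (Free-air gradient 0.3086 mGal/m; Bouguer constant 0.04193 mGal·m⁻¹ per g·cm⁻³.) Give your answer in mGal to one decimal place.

Δg_SB(A) = 982067.25 − 982325.88 + 0.3086×1503.0 − 0.04193×2.78×1503.0 = 30.00 mGal
Δg_SB(B) = 981836.20 − 982325.88 + 0.3086×1995.9 − 0.04193×2.78×1995.9 = -106.40 mGal
Difference = -106.40 − (30.00) = -136.40 mGal

-136.4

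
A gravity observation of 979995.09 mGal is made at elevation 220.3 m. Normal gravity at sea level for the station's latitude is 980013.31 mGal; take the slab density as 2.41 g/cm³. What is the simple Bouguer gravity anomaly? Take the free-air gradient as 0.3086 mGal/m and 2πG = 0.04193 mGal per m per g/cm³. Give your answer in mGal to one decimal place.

Free-air correction = 0.3086 × 220.3 = 67.98 mGal
Free-air anomaly = 979995.09 − 980013.31 + (67.98) = 49.76 mGal
Bouguer slab correction = 0.04193 × 2.41 × 220.3 = 22.26 mGal
Simple Bouguer anomaly = 49.76 − (22.26) = 27.50 mGal

27.5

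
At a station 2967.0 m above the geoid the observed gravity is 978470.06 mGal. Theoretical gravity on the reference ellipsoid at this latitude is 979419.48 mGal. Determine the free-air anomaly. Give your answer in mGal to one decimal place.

-33.8

Free-air correction = 0.3086 × 2967.0 = 915.62 mGal
Free-air anomaly = 978470.06 − 979419.48 + (915.62) = -33.80 mGal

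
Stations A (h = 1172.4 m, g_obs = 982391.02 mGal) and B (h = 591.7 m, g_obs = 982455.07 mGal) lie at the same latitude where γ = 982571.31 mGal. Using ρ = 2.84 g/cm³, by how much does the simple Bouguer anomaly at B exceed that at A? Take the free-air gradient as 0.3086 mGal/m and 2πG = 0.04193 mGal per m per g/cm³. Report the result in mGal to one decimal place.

-46.0

Δg_SB(A) = 982391.02 − 982571.31 + 0.3086×1172.4 − 0.04193×2.84×1172.4 = 41.90 mGal
Δg_SB(B) = 982455.07 − 982571.31 + 0.3086×591.7 − 0.04193×2.84×591.7 = -4.10 mGal
Difference = -4.10 − (41.90) = -46.00 mGal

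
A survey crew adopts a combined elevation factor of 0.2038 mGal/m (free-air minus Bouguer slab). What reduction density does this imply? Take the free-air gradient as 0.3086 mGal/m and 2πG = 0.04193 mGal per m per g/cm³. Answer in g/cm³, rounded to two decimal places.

2.50

0.2038 = 0.3086 − 0.04193 × ρ
ρ = (0.3086 − 0.2038) / 0.04193 = 2.50 g/cm³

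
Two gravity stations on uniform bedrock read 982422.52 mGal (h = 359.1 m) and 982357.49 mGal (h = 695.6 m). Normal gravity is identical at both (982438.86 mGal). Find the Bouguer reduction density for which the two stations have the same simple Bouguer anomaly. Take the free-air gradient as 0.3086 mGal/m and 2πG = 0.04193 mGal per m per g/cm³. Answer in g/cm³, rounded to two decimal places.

Δg_obs = 982357.49 − 982422.52 = -65.03 mGal over Δh = 695.6 − 359.1 = 336.5 m
Equal Bouguer anomalies ⇒ Δg_obs + (0.3086 − 0.04193ρ)·Δh = 0
0.3086 − 0.04193ρ = −Δg_obs/Δh = 0.19325
ρ = (0.3086 − 0.19325) / 0.04193 = 2.75 g/cm³

2.75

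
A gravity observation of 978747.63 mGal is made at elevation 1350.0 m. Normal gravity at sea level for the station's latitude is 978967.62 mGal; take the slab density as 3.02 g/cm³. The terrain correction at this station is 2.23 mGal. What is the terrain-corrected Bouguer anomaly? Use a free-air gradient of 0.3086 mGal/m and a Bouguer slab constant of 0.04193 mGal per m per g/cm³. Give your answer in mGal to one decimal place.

27.9

Free-air correction = 0.3086 × 1350.0 = 416.61 mGal
Free-air anomaly = 978747.63 − 978967.62 + (416.61) = 196.62 mGal
Bouguer slab correction = 0.04193 × 3.02 × 1350.0 = 170.95 mGal
Simple Bouguer anomaly = 196.62 − (170.95) = 25.67 mGal
Complete Bouguer anomaly = 25.67 + 2.23 = 27.90 mGal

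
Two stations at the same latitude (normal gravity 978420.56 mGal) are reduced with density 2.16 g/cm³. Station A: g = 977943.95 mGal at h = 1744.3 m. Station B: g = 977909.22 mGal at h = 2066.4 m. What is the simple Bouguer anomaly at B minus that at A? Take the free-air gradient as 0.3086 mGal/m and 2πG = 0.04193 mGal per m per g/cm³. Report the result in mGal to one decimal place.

35.5

Δg_SB(A) = 977943.95 − 978420.56 + 0.3086×1744.3 − 0.04193×2.16×1744.3 = -96.30 mGal
Δg_SB(B) = 977909.22 − 978420.56 + 0.3086×2066.4 − 0.04193×2.16×2066.4 = -60.80 mGal
Difference = -60.80 − (-96.30) = 35.50 mGal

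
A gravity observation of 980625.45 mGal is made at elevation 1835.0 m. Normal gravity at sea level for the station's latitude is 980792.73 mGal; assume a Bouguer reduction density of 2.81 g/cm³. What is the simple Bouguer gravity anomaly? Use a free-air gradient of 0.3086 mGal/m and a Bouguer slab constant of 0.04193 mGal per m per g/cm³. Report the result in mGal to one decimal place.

182.8

Free-air correction = 0.3086 × 1835.0 = 566.28 mGal
Free-air anomaly = 980625.45 − 980792.73 + (566.28) = 399.00 mGal
Bouguer slab correction = 0.04193 × 2.81 × 1835.0 = 216.21 mGal
Simple Bouguer anomaly = 399.00 − (216.21) = 182.79 mGal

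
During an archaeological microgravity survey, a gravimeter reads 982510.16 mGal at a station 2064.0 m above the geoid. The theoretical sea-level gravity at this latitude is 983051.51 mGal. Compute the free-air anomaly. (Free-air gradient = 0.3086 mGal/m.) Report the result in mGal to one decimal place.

Free-air correction = 0.3086 × 2064.0 = 636.95 mGal
Free-air anomaly = 982510.16 − 983051.51 + (636.95) = 95.60 mGal

95.6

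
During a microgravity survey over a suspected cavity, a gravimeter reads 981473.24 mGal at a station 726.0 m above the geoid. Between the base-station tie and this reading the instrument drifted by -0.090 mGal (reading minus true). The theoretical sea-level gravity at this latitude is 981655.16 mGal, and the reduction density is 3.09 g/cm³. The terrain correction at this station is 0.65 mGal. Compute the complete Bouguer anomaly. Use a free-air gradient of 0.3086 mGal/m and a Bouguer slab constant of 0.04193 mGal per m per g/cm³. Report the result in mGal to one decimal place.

Drift-corrected reading = 981473.24 − (-0.090) = 981473.330 mGal
Free-air correction = 0.3086 × 726.0 = 224.04 mGal
Free-air anomaly = 981473.330 − 981655.16 + (224.04) = 42.210 mGal
Bouguer slab correction = 0.04193 × 3.09 × 726.0 = 94.06 mGal
Simple Bouguer anomaly = 42.210 − (94.06) = -51.850 mGal
Complete Bouguer anomaly = -51.850 + 0.65 = -51.200 mGal

-51.2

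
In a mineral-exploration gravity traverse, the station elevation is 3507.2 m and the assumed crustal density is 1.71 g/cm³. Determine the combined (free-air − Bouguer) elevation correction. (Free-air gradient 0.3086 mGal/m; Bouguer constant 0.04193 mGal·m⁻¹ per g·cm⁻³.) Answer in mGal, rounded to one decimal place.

830.9

Combined gradient = 0.3086 − 0.04193 × 1.71 = 0.2368997 mGal/m
Combined elevation correction = 0.2368997 × 3507.2 = 830.9 mGal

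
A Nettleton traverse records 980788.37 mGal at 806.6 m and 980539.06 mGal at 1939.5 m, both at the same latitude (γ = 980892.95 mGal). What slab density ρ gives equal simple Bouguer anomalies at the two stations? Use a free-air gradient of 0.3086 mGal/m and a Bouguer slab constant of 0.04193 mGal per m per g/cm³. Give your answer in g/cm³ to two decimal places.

2.11

Δg_obs = 980539.06 − 980788.37 = -249.31 mGal over Δh = 1939.5 − 806.6 = 1132.9 m
Equal Bouguer anomalies ⇒ Δg_obs + (0.3086 − 0.04193ρ)·Δh = 0
0.3086 − 0.04193ρ = −Δg_obs/Δh = 0.22006
ρ = (0.3086 − 0.22006) / 0.04193 = 2.11 g/cm³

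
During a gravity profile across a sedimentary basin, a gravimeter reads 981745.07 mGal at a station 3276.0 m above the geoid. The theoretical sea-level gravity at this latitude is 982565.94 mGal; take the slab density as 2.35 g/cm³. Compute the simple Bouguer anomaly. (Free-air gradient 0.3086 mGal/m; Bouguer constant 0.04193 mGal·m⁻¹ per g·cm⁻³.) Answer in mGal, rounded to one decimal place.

-132.7

Free-air correction = 0.3086 × 3276.0 = 1010.97 mGal
Free-air anomaly = 981745.07 − 982565.94 + (1010.97) = 190.10 mGal
Bouguer slab correction = 0.04193 × 2.35 × 3276.0 = 322.80 mGal
Simple Bouguer anomaly = 190.10 − (322.80) = -132.70 mGal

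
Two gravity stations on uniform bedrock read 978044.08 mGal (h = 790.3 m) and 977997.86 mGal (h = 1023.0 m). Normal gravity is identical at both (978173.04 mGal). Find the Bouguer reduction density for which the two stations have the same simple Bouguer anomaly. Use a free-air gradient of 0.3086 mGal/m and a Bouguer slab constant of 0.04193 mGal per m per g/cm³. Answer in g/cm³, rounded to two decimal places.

Δg_obs = 977997.86 − 978044.08 = -46.22 mGal over Δh = 1023.0 − 790.3 = 232.7 m
Equal Bouguer anomalies ⇒ Δg_obs + (0.3086 − 0.04193ρ)·Δh = 0
0.3086 − 0.04193ρ = −Δg_obs/Δh = 0.19862
ρ = (0.3086 − 0.19862) / 0.04193 = 2.62 g/cm³

2.62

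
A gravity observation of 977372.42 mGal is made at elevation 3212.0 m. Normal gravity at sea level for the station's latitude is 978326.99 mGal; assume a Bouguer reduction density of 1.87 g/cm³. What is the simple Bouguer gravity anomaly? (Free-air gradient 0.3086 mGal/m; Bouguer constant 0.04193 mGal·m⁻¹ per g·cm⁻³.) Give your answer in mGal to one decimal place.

Free-air correction = 0.3086 × 3212.0 = 991.22 mGal
Free-air anomaly = 977372.42 − 978326.99 + (991.22) = 36.65 mGal
Bouguer slab correction = 0.04193 × 1.87 × 3212.0 = 251.85 mGal
Simple Bouguer anomaly = 36.65 − (251.85) = -215.20 mGal

-215.2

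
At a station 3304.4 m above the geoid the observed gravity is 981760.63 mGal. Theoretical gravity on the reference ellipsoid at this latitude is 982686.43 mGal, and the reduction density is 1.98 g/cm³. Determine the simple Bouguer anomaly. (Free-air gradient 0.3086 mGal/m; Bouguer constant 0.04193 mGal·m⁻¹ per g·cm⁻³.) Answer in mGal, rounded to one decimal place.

Free-air correction = 0.3086 × 3304.4 = 1019.74 mGal
Free-air anomaly = 981760.63 − 982686.43 + (1019.74) = 93.94 mGal
Bouguer slab correction = 0.04193 × 1.98 × 3304.4 = 274.34 mGal
Simple Bouguer anomaly = 93.94 − (274.34) = -180.40 mGal

-180.4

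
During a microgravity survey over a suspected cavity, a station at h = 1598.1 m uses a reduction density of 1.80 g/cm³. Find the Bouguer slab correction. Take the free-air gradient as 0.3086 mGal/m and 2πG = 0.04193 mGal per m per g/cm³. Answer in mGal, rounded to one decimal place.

Bouguer slab correction = 0.04193 × 1.80 × 1598.1 = 120.6 mGal

120.6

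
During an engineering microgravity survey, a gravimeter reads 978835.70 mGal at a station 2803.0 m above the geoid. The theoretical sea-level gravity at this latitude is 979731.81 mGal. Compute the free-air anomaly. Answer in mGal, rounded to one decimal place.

Free-air correction = 0.3086 × 2803.0 = 865.01 mGal
Free-air anomaly = 978835.70 − 979731.81 + (865.01) = -31.10 mGal

-31.1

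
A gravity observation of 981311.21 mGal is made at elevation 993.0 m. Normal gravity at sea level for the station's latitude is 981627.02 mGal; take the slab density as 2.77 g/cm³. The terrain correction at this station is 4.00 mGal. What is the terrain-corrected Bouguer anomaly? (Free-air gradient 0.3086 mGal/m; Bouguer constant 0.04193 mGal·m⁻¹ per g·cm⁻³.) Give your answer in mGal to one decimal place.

-120.7

Free-air correction = 0.3086 × 993.0 = 306.44 mGal
Free-air anomaly = 981311.21 − 981627.02 + (306.44) = -9.37 mGal
Bouguer slab correction = 0.04193 × 2.77 × 993.0 = 115.33 mGal
Simple Bouguer anomaly = -9.37 − (115.33) = -124.70 mGal
Complete Bouguer anomaly = -124.70 + 4.00 = -120.70 mGal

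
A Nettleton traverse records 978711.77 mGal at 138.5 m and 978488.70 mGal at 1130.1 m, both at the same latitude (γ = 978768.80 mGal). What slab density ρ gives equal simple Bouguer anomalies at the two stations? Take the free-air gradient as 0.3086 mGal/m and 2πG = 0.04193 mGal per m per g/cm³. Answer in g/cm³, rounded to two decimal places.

1.99

Δg_obs = 978488.70 − 978711.77 = -223.07 mGal over Δh = 1130.1 − 138.5 = 991.6 m
Equal Bouguer anomalies ⇒ Δg_obs + (0.3086 − 0.04193ρ)·Δh = 0
0.3086 − 0.04193ρ = −Δg_obs/Δh = 0.22496
ρ = (0.3086 − 0.22496) / 0.04193 = 1.99 g/cm³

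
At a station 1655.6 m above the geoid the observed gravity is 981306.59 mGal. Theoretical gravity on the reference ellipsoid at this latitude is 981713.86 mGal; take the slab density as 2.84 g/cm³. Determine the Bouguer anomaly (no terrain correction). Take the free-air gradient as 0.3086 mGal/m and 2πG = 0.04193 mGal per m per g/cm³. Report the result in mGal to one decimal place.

Free-air correction = 0.3086 × 1655.6 = 510.92 mGal
Free-air anomaly = 981306.59 − 981713.86 + (510.92) = 103.65 mGal
Bouguer slab correction = 0.04193 × 2.84 × 1655.6 = 197.15 mGal
Simple Bouguer anomaly = 103.65 − (197.15) = -93.50 mGal

-93.5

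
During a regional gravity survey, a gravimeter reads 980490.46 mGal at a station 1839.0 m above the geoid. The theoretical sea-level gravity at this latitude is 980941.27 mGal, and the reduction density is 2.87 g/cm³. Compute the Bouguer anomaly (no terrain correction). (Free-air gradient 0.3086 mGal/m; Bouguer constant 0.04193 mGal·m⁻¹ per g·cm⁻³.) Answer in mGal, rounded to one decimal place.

Free-air correction = 0.3086 × 1839.0 = 567.52 mGal
Free-air anomaly = 980490.46 − 980941.27 + (567.52) = 116.71 mGal
Bouguer slab correction = 0.04193 × 2.87 × 1839.0 = 221.30 mGal
Simple Bouguer anomaly = 116.71 − (221.30) = -104.59 mGal

-104.6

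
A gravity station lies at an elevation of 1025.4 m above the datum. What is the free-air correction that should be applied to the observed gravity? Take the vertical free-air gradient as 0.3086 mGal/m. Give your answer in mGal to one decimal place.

316.4

Free-air correction = 0.3086 × 1025.4 = 316.4 mGal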